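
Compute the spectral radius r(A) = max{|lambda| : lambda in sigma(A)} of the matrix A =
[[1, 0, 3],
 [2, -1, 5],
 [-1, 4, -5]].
r(A) ≈ 7.3407

The eigenvalues of A are the roots of its characteristic polynomial. With M = A (coefficients from the trace, the sum of principal 2x2 minors, and det A):
  p(λ) = det(λ I - M) = λ^3 + 5λ^2 - 18λ - 6.
No integer candidate from the rational root theorem (±divisors of 6) is a root, so the roots are irrational. The cubic discriminant is Δ = 43176 > 0, so there are three distinct real roots. p(-8) = -54 and p(-7) = 22 have opposite signs, so a root lies in (-8, -7); Newton's method refines it to λ ≈ -7.3407. p(-1) = 16 and p(0) = -6 have opposite signs, so a root lies in (-1, 0); Newton's method refines it to λ ≈ -0.3085. p(2) = -14 and p(3) = 12 have opposite signs, so a root lies in (2, 3); Newton's method refines it to λ ≈ 2.6493. Check (Vieta): the three roots sum to -5, matching tr M = -5.
Thus the eigenvalues (to 4 decimals) are -7.3407 (modulus 7.3407); -0.3085 (modulus 0.3085); 2.6493 (modulus 2.6493). The spectral radius is the largest modulus: r(A) ≈ 7.3407. (Cross-check: r(A) ≤ ||A||_2 ≈ 8.7034; equality holds whenever A is normal, though it can also hold for some non-normal A.)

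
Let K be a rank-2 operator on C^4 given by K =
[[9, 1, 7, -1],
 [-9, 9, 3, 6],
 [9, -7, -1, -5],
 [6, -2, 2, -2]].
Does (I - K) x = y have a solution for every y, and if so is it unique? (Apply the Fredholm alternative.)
(I - K) is invertible (det(I - K) = 10 ≠ 0), so for every y in C^4 the equation (I - K) x = y has a unique solution.

K has rank 2 and factors as K = U V^T = u1 v1^T + u2 v2^T with u1 = (3, -3, 3, 2), v1 = (3, -1, 1, -1), u2 = (2, 3, -2, 0), v2 = (0, 2, 2, 1) (multiplying out reproduces the displayed K). The nonzero eigenvalues of U V^T coincide with those of the 2 x 2 matrix G = V^T U = [[v1·u1, v1·u2], [v2·u1, v2·u2]] = [[13, 1], [2, 2]], and by the Sylvester determinant identity det(I_4 - U V^T) = det(I_2 - V^T U) = det([[-12, -1], [-2, -1]]) = (-12)(-1) - (-1)(-2) = 10. (Direct check: I - K =
[[-8, -1, -7, 1],
 [9, -8, -3, -6],
 [-9, 7, 2, 5],
 [-6, 2, -2, 3]]
has determinant 10.) The finite-dimensional Fredholm alternative says: either (I - K) is invertible, or ker(I - K) ≠ {0} and then range(I - K) = ker((I - K)^*)^⊥, with dim ker(I - K) = dim ker((I - K)^*). Since det(I - K) ≠ 0, 1 is not an eigenvalue of K and ker(I - K) = {0}, so we are in the first case: for every y there is a unique x = (I - K)^(-1) y. (Explicitly, by the Woodbury identity, (I - U V^T)^(-1) = I + U (I_2 - G)^(-1) V^T.)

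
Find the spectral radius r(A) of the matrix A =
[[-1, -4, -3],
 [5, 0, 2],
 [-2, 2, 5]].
r(A) ≈ 5.8075

The eigenvalues of A are the roots of its characteristic polynomial. With M = A (coefficients from the trace, the sum of principal 2x2 minors, and det A):
  p(λ) = det(λ I - M) = λ^3 - 4λ^2 + 5λ - 90.
No integer candidate from the rational root theorem (±divisors of 90) is a root, so the roots are irrational. The cubic discriminant is Δ = -209440 < 0, so there is one real root and a complex-conjugate pair. p(5) = -40 and p(6) = 12 have opposite signs, so a root lies in (5, 6); Newton's method refines it to λ ≈ 5.8075. Dividing out (λ - (5.8075)) leaves approximately λ^2 + 1.8075λ + 15.4972. For λ^2 + 1.8075λ + 15.4972 the discriminant is -58.7215. It is negative, so the remaining roots are the complex-conjugate pair λ ≈ -0.9038 ± 3.8315i. Their product equals the constant term, so |λ|^2 ≈ 15.4972 and |λ| ≈ 3.9366.
Thus the eigenvalues (to 4 decimals) are 5.8075 (modulus 5.8075); -0.9038 ± 3.8315i (modulus 3.9366). The spectral radius is the largest modulus: r(A) ≈ 5.8075. (Cross-check: r(A) ≤ ||A||_2 ≈ 7.2828; equality holds whenever A is normal, though it can also hold for some non-normal A.)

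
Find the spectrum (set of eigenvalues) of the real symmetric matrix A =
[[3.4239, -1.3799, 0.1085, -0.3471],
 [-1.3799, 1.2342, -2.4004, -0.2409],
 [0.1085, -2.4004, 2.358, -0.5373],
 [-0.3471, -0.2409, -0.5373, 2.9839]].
sigma(A) ≈ {-1, 3, 5} (3 with multiplicity 2)

A is real symmetric, so its spectrum consists of real eigenvalues. Expanding the characteristic polynomial of the displayed matrix gives
  det(λ I - A) = p(λ) = λ^4 + (-10)λ^3 + (28)λ^2 + (-6)λ + (-45).
Solving p(λ) = 0 yields eigenvalues ≈ -1, 3, 3, 5. (A is shown rounded to 4 decimals, so these recover the underlying integer eigenvalues to within that precision.)
Verification: the trace of A = 10 equals the sum of eigenvalues 10, and det(A) ≈ -44.9999 matches the eigenvalue product -45.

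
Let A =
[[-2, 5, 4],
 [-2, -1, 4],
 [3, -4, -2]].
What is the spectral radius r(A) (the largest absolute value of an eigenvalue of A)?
r(A) ≈ 5.6408

The eigenvalues of A are the roots of its characteristic polynomial. With M = A (coefficients from the trace, the sum of principal 2x2 minors, and det A):
  p(λ) = det(λ I - M) = λ^3 + 5λ^2 + 22λ - 48.
No integer candidate from the rational root theorem (±divisors of 48) is a root, so the roots are irrational. The cubic discriminant is Δ = -163740 < 0, so there is one real root and a complex-conjugate pair. p(1) = -20 and p(2) = 24 have opposite signs, so a root lies in (1, 2); Newton's method refines it to λ ≈ 1.5086. Dividing out (λ - (1.5086)) leaves approximately λ^2 + 6.5086λ + 31.8185. For λ^2 + 6.5086λ + 31.8185 the discriminant is -84.9128. It is negative, so the remaining roots are the complex-conjugate pair λ ≈ -3.2543 ± 4.6074i. Their product equals the constant term, so |λ|^2 ≈ 31.8185 and |λ| ≈ 5.6408.
Thus the eigenvalues (to 4 decimals) are 1.5086 (modulus 1.5086); -3.2543 ± 4.6074i (modulus 5.6408). The spectral radius is the largest modulus: r(A) ≈ 5.6408. (Cross-check: r(A) ≤ ||A||_2 ≈ 8.8109; equality holds whenever A is normal, though it can also hold for some non-normal A.)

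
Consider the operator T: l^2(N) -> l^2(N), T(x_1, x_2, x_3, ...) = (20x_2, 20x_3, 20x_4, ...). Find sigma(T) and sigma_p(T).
sigma(T) = closed disk {z in C : |z| ≤ 20}; sigma_p(T) = open disk {z in C : |z| < 20}

Note T = 20·V where V is the unit left shift (V x)_k = x_{k+1}; so sigma(T) = 20·sigma(V) and ||T|| = 20||V||. ||T x||^2 = 400sum_{k≥2} |x_k|^2 ≤ 400||x||^2, with equality on {x : x_1 = 0}, so ||T|| = 20. For any lambda with |lambda| < 20, set r = lambda/20 (|r| < 1); the vector x = (1, r, r^2, ...) is in l^2 and satisfies T x = 20(r, r^2, ...) = lambda x, so lambda is an eigenvalue. On the boundary |lambda| = 20 the geometric series diverges, so no l^2 eigenvector exists, but these lambda lie in the approximate point spectrum. Hence sigma(T) is the closed disk of radius 20 and sigma_p(T) is the open disk.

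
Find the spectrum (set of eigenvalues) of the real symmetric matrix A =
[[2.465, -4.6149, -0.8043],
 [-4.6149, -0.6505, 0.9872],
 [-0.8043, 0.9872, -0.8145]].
sigma(A) ≈ {-4, -1, 6}

A is real symmetric, so its spectrum consists of real eigenvalues. Expanding the characteristic polynomial of the displayed matrix gives
  det(λ I - A) = p(λ) = λ^3 + (-1)λ^2 + (-26)λ + (-24).
Solving p(λ) = 0 yields eigenvalues ≈ -4, -1, 6. (A is shown rounded to 4 decimals, so these recover the underlying integer eigenvalues to within that precision.)
Verification: the trace of A = 1 equals the sum of eigenvalues 1, and det(A) ≈ 23.9997 matches the eigenvalue product 24.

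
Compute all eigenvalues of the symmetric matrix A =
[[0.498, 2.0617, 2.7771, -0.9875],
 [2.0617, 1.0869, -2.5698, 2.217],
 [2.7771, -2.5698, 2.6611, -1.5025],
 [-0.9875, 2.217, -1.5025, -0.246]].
sigma(A) ≈ {-4, -1, 3, 6}

A is real symmetric, so its spectrum consists of real eigenvalues. Expanding the characteristic polynomial of the displayed matrix gives
  det(λ I - A) = p(λ) = λ^4 + (-4)λ^3 + (-23)λ^2 + (53.9987)λ + (72.0027).
Solving p(λ) = 0 yields eigenvalues ≈ -4, -1, 3, 6. (A is shown rounded to 4 decimals, so these recover the underlying integer eigenvalues to within that precision.)
Verification: the trace of A = 4 equals the sum of eigenvalues 4, and det(A) ≈ 72.0027 matches the eigenvalue product 72.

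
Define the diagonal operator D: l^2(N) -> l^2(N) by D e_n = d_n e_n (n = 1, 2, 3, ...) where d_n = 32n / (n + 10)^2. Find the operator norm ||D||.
||D|| = 4/5 (attained at n = 10)

For D diagonal, ||D|| = sup_n |d_n|. Treat f(x) = 32x / (x + 10)^2 for real x > 0. By the quotient rule, f'(x) = 32(10 - x)/(x + 10)^3, which is positive for x < 10 and negative for x > 10. So f has a unique maximum at x = 10, and since 10 is a positive integer, the supremum over n ≥ 1 is attained at n = 10: d_10 = 32·10/(10 + 10)^2 = 32·10/400 = 4/5. Hence ||D|| = 4/5.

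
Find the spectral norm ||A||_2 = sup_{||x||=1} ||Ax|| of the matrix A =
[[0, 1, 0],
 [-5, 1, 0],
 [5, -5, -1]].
||A||_2 ≈ 8.4449 (= sqrt(largest eigenvalue of A^T A))

||A||_2 = sigma_max(A) = sqrt(lambda_max(A^T A)). Form the symmetric matrix M = A^T A =
[[50, -30, -5],
 [-30, 27, 5],
 [-5, 5, 1]].
Its characteristic polynomial (trace, sum of principal 2x2 minors, determinant of M give the coefficients) is
  p(λ) = det(λ I - M) = λ^3 - 78λ^2 + 477λ - 25.
No integer candidate from the rational root theorem (±divisors of 25) is a root, so the roots are irrational. The cubic discriminant is Δ = 919431729 > 0, so there are three distinct real roots. p(0) = -25 and p(1) = 375 have opposite signs, so a root lies in (0, 1); Newton's method refines it to λ ≈ 0.0529. p(6) = 245 and p(7) = -165 have opposite signs, so a root lies in (6, 7); Newton's method refines it to λ ≈ 6.6307. p(71) = -1445 and p(72) = 3215 have opposite signs, so a root lies in (71, 72); Newton's method refines it to λ ≈ 71.3164. Check (Vieta): the three roots sum to 78, matching tr M = 78.
So the eigenvalues of A^T A are ≈ 0.0529, 6.6307, 71.3164 (all ≥ 0, as they must be for A^T A). The largest is λ_max ≈ 71.3164, hence ||A||_2 = sqrt(λ_max) ≈ 8.4449.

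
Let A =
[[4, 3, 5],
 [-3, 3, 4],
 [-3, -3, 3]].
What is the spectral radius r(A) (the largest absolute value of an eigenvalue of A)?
r(A) ≈ 6.782

The eigenvalues of A are the roots of its characteristic polynomial. With M = A (coefficients from the trace, the sum of principal 2x2 minors, and det A):
  p(λ) = det(λ I - M) = λ^3 - 10λ^2 + 69λ - 165.
No integer candidate from the rational root theorem (±divisors of 165) is a root, so the roots are irrational. The cubic discriminant is Δ = -183711 < 0, so there is one real root and a complex-conjugate pair. p(3) = -21 and p(4) = 15 have opposite signs, so a root lies in (3, 4); Newton's method refines it to λ ≈ 3.5873. Dividing out (λ - (3.5873)) leaves approximately λ^2 - 6.4127λ + 45.9958. For λ^2 - 6.4127λ + 45.9958 the discriminant is -142.8601. It is negative, so the remaining roots are the complex-conjugate pair λ ≈ 3.2064 ± 5.9762i. Their product equals the constant term, so |λ|^2 ≈ 45.9958 and |λ| ≈ 6.782.
Thus the eigenvalues (to 4 decimals) are 3.5873 (modulus 3.5873); 3.2064 ± 5.9762i (modulus 6.782). The spectral radius is the largest modulus: r(A) ≈ 6.782. (Cross-check: r(A) ≤ ||A||_2 ≈ 7.8008; equality holds whenever A is normal, though it can also hold for some non-normal A.)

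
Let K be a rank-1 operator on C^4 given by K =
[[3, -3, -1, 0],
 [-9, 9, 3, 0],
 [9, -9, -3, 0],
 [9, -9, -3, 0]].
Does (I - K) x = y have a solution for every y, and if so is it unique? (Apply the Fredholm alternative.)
(I - K) is invertible (det(I - K) = -8 ≠ 0), so for every y in C^4 the equation (I - K) x = y has a unique solution.

K has rank 1, so it is an outer product K = u v^T: every row of K is a multiple of one row vector. Reading off the entries, u = (-1, 3, -3, -3) and v = (-3, 3, 1, 0) (row i of K equals u_i·v^T). A rank-one matrix u v^T satisfies K u = u (v·u) and kills the (3)-dimensional subspace v^⊥, so its characteristic polynomial is lambda^3 (lambda - v·u) with v·u = tr K = 9. Hence the eigenvalues of I - K are 1 (multiplicity 3) and 1 - (9) = -8, so det(I - K) = -8. (Direct check: I - K =
[[-2, 3, 1, 0],
 [9, -8, -3, 0],
 [-9, 9, 4, 0],
 [-9, 9, 3, 1]]
has determinant -8.) The finite-dimensional Fredholm alternative says: either (I - K) is invertible, or ker(I - K) ≠ {0} and then range(I - K) = ker((I - K)^*)^⊥, with dim ker(I - K) = dim ker((I - K)^*). Since det(I - K) ≠ 0, 1 is not an eigenvalue of K and ker(I - K) = {0}, so we are in the first case: for every y there is a unique x = (I - K)^(-1) y. Explicitly, by the Sherman–Morrison formula, (I - u v^T)^(-1) = I + u v^T/(1 - v·u), i.e. (I - K)^(-1) = I + K/(-8).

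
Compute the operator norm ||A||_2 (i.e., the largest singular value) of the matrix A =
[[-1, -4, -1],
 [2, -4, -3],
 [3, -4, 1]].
||A||_2 ≈ 7.5764 (= sqrt(largest eigenvalue of A^T A))

||A||_2 = sigma_max(A) = sqrt(lambda_max(A^T A)). Form the symmetric matrix M = A^T A =
[[14, -16, -2],
 [-16, 48, 12],
 [-2, 12, 11]].
Its characteristic polynomial (trace, sum of principal 2x2 minors, determinant of M give the coefficients) is
  p(λ) = det(λ I - M) = λ^3 - 73λ^2 + 950λ - 3136.
No integer candidate from the rational root theorem (±divisors of 3136) is a root, so the roots are irrational. The cubic discriminant is Δ = 149230660 > 0, so there are three distinct real roots. p(5) = -86 and p(6) = 152 have opposite signs, so a root lies in (5, 6); Newton's method refines it to λ ≈ 5.3104. p(10) = 64 and p(11) = -188 have opposite signs, so a root lies in (10, 11); Newton's method refines it to λ ≈ 10.2879. p(57) = -970 and p(58) = 1504 have opposite signs, so a root lies in (57, 58); Newton's method refines it to λ ≈ 57.4017. Check (Vieta): the three roots sum to 73, matching tr M = 73.
So the eigenvalues of A^T A are ≈ 5.3104, 10.2879, 57.4017 (all ≥ 0, as they must be for A^T A). The largest is λ_max ≈ 57.4017, hence ||A||_2 = sqrt(λ_max) ≈ 7.5764.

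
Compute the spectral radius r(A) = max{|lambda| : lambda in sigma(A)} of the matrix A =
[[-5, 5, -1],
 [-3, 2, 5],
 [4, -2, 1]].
r(A) ≈ 5.0477

The eigenvalues of A are the roots of its characteristic polynomial. With M = A (coefficients from the trace, the sum of principal 2x2 minors, and det A):
  p(λ) = det(λ I - M) = λ^3 + 2λ^2 + 16λ - 57.
No integer candidate from the rational root theorem (±divisors of 57) is a root, so the roots are irrational. The cubic discriminant is Δ = -134091 < 0, so there is one real root and a complex-conjugate pair. p(2) = -9 and p(3) = 36 have opposite signs, so a root lies in (2, 3); Newton's method refines it to λ ≈ 2.2371. Dividing out (λ - (2.2371)) leaves approximately λ^2 + 4.2371λ + 25.479. For λ^2 + 4.2371λ + 25.479 the discriminant is -83.9628. It is negative, so the remaining roots are the complex-conjugate pair λ ≈ -2.1186 ± 4.5816i. Their product equals the constant term, so |λ|^2 ≈ 25.479 and |λ| ≈ 5.0477.
Thus the eigenvalues (to 4 decimals) are 2.2371 (modulus 2.2371); -2.1186 ± 4.5816i (modulus 5.0477). The spectral radius is the largest modulus: r(A) ≈ 5.0477. (Cross-check: r(A) ≤ ||A||_2 ≈ 9.0661; equality holds whenever A is normal, though it can also hold for some non-normal A.)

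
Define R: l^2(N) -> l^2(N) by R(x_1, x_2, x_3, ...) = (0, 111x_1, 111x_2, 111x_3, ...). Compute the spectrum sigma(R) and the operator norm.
sigma(R) = closed disk {z in C : |z| ≤ 111}; ||R|| = 111

Note R = 111·U where U is the unit right shift (U x)_k = x_{k-1} (with x_0 := 0); so ||R|| = 111||U|| and sigma(R) = 111·sigma(U). ||R x||^2 = sum_{k≥1} |111x_k|^2 = 12321||x||^2, so ||R|| = 111 and sigma(R) ⊂ {|z| ≤ 111}. For any |lambda| < 111, the equation (R - lambda I) x = 0 forces x_1 = 0, then 111x_k = lambda x_{k+1} ⇒ x = 0, so R has no eigenvalues. But (R - lambda I) is not surjective for |lambda| < 111: solving (R - lambda I) x = e_1 would require x_n proportional to (lambda/111)^(-n), which is not in l^2. So every |lambda| < 111 lies in the residual spectrum. The boundary |lambda| = 111 is in the approximate point spectrum (the spectrum is closed). Hence sigma(R) is the closed disk of radius 111.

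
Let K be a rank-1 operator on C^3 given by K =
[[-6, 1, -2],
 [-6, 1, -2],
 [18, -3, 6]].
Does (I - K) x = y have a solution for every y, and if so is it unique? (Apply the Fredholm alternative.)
(I - K) is singular (det(I - K) = 0, i.e. 1 ∈ sigma(K)). (I - K) x = y is solvable iff y ⊥ ker((I - K)^*) = span{(-6, 1, -2)}, i.e. iff -6y_1 + y_2 - 2y_3 = 0. When solvable, the solutions are x = y + c·(1, 1, -3), c arbitrary (ker(I - K) = span{(1, 1, -3)}, dimension 1).

K has rank 1, so it is an outer product K = u v^T: every row of K is a multiple of one row vector. Reading off the entries, u = (1, 1, -3) and v = (-6, 1, -2) (row i of K equals u_i·v^T). A rank-one matrix u v^T satisfies K u = u (v·u) and kills the (2)-dimensional subspace v^⊥, so its characteristic polynomial is lambda^2 (lambda - v·u) with v·u = tr K = 1. Hence the eigenvalues of I - K are 1 (multiplicity 2) and 1 - (1) = 0, so det(I - K) = 0. (Direct check: I - K =
[[7, -1, 2],
 [6, 0, 2],
 [-18, 3, -5]]
has determinant 0.) So 1 is an eigenvalue of K and (I - K) is not invertible. The finite-dimensional Fredholm alternative says: either (I - K) is invertible, or ker(I - K) ≠ {0} and then range(I - K) = ker((I - K)^*)^⊥, with dim ker(I - K) = dim ker((I - K)^*). We are in the second case, so we need both kernels. Kernel of I - K: (I - K) u = u - u (v·u) = u - u = 0, so ker(I - K) = span{u} = span{(1, 1, -3)} (it is exactly 1-dimensional because rank(I - K) = 2). Kernel of the adjoint: K is real, so (I - K)^* = I - K^T = I - v u^T, and (I - v u^T) v = v - v (u·v) = 0; hence ker((I - K)^*) = span{v} = span{(-6, 1, -2)}. Therefore (I - K) x = y is solvable iff <y, v> = 0, i.e. iff -6y_1 + y_2 - 2y_3 = 0. When this holds, K y = u (v·y) = 0, so (I - K) y = y and x = y is a particular solution; the full solution set is the line x = y + c·u = y + c·(1, 1, -3), c ∈ C.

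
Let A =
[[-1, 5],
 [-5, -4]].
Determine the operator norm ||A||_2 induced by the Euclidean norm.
||A||_2 = sqrt((67 + sqrt(1125))/2) ≈ 7.0902 (= sqrt(largest eigenvalue of A^T A))

||A||_2 = sigma_max(A) = sqrt(lambda_max(A^T A)). Form the symmetric matrix M = A^T A =
[[26, 15],
 [15, 41]].
Its characteristic polynomial (trace, determinant of M give the coefficients) is
  p(λ) = det(λ I - M) = λ^2 - 67λ + 841.
For λ^2 - 67λ + 841 the discriminant is 1125. It is nonnegative but not a perfect square, so the roots are real and irrational: λ = (67 ± sqrt(1125))/2 ≈ 50.2705, 16.7295.
So the eigenvalues of A^T A are ≈ 16.7295, 50.2705 (all ≥ 0, as they must be for A^T A). The largest is λ_max = (67 + sqrt(1125))/2 ≈ 50.2705, hence ||A||_2 = sqrt(λ_max) = sqrt((67 + sqrt(1125))/2) ≈ 7.0902.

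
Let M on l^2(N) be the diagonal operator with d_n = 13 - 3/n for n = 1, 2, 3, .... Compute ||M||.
||M|| = 13

For a diagonal operator on l^2 with entries d_n, ||M|| = sup_n |d_n|. Here d_1 = 10, d_2 = 23/2, ..., and d_n = 13 - 3/n increases monotonically toward 13. All terms lie in [10, 13), so |d_n| = d_n and the supremum is the limit 13, which is not attained by any individual d_n. Hence ||M|| = 13.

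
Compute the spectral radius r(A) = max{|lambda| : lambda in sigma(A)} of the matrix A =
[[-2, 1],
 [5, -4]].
r(A) = (6 + sqrt(24))/2 ≈ 5.4495

The eigenvalues of A are the roots of its characteristic polynomial. With M = A (coefficients from the trace and determinant):
  p(λ) = det(λ I - M) = λ^2 + 6λ + 3.
For λ^2 + 6λ + 3 the discriminant is 24. It is nonnegative but not a perfect square, so the roots are real and irrational: λ = (-6 ± sqrt(24))/2 ≈ -0.5505, -5.4495.
Thus the eigenvalues (to 4 decimals) are -0.5505 (modulus 0.5505); -5.4495 (modulus 5.4495). The spectral radius is the largest modulus: r(A) = (6 + sqrt(24))/2 ≈ 5.4495. (Cross-check: r(A) ≤ ||A||_2 ≈ 6.7678; equality holds whenever A is normal, though it can also hold for some non-normal A.)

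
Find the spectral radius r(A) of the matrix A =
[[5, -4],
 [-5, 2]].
r(A) = (7 + sqrt(89))/2 ≈ 8.217

The eigenvalues of A are the roots of its characteristic polynomial. With M = A (coefficients from the trace and determinant):
  p(λ) = det(λ I - M) = λ^2 - 7λ - 10.
For λ^2 - 7λ - 10 the discriminant is 89. It is nonnegative but not a perfect square, so the roots are real and irrational: λ = (7 ± sqrt(89))/2 ≈ 8.217, -1.217.
Thus the eigenvalues (to 4 decimals) are 8.217 (modulus 8.217); -1.217 (modulus 1.217). The spectral radius is the largest modulus: r(A) = (7 + sqrt(89))/2 ≈ 8.217. (Cross-check: r(A) ≤ ||A||_2 ≈ 8.279; equality holds whenever A is normal, though it can also hold for some non-normal A.)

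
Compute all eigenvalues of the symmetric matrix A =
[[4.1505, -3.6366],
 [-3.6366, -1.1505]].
sigma(A) ≈ {-3, 6}

A is real symmetric, so its spectrum consists of real eigenvalues. Expanding the characteristic polynomial of the displayed matrix gives
  det(λ I - A) = p(λ) = λ^2 + (-3)λ + (-18).
Solving p(λ) = 0 yields eigenvalues ≈ -3, 6. (A is shown rounded to 4 decimals, so these recover the underlying integer eigenvalues to within that precision.)
Verification: the trace of A = 3 equals the sum of eigenvalues 3, and det(A) ≈ -18.0000 matches the eigenvalue product -18.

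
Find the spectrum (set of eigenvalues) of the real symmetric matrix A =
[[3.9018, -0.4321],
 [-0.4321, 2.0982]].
sigma(A) ≈ {2, 4}

A is real symmetric, so its spectrum consists of real eigenvalues. Expanding the characteristic polynomial of the displayed matrix gives
  det(λ I - A) = p(λ) = λ^2 + (-6)λ + (8).
Solving p(λ) = 0 yields eigenvalues ≈ 2, 4. (A is shown rounded to 4 decimals, so these recover the underlying integer eigenvalues to within that precision.)
Verification: the trace of A = 6 equals the sum of eigenvalues 6, and det(A) ≈ 8.0000 matches the eigenvalue product 8.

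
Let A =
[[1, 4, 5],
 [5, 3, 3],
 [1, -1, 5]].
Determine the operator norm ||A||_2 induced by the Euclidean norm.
||A||_2 ≈ 9.3359 (= sqrt(largest eigenvalue of A^T A))

||A||_2 = sigma_max(A) = sqrt(lambda_max(A^T A)). Form the symmetric matrix M = A^T A =
[[27, 18, 25],
 [18, 26, 24],
 [25, 24, 59]].
Its characteristic polynomial (trace, sum of principal 2x2 minors, determinant of M give the coefficients) is
  p(λ) = det(λ I - M) = λ^3 - 112λ^2 + 2304λ - 12100.
No integer candidate from the rational root theorem (±divisors of 12100) is a root, so the roots are irrational. The cubic discriminant is Δ = 1917677648 > 0, so there are three distinct real roots. p(8) = -324 and p(9) = 293 have opposite signs, so a root lies in (8, 9); Newton's method refines it to λ ≈ 8.4901. p(16) = 188 and p(17) = -387 have opposite signs, so a root lies in (16, 17); Newton's method refines it to λ ≈ 16.3518. p(87) = -877 and p(88) = 4796 have opposite signs, so a root lies in (87, 88); Newton's method refines it to λ ≈ 87.1581. Check (Vieta): the three roots sum to 112, matching tr M = 112.
So the eigenvalues of A^T A are ≈ 8.4901, 16.3518, 87.1581 (all ≥ 0, as they must be for A^T A). The largest is λ_max ≈ 87.1581, hence ||A||_2 = sqrt(λ_max) ≈ 9.3359.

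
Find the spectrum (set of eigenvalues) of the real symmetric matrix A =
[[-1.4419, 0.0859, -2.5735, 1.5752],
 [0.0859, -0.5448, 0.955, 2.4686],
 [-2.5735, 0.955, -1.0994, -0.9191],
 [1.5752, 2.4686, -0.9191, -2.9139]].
sigma(A) ≈ {-5, -4, 1, 2}

A is real symmetric, so its spectrum consists of real eigenvalues. Expanding the characteristic polynomial of the displayed matrix gives
  det(λ I - A) = p(λ) = λ^4 + (6)λ^3 + (-5)λ^2 + (-42)λ + (40).
Solving p(λ) = 0 yields eigenvalues ≈ -5, -4, 1, 2. (A is shown rounded to 4 decimals, so these recover the underlying integer eigenvalues to within that precision.)
Verification: the trace of A = -6 equals the sum of eigenvalues -6, and det(A) ≈ 39.9990 matches the eigenvalue product 40.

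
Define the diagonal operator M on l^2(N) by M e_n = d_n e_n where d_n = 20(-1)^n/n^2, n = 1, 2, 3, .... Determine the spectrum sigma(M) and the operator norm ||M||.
sigma(M) = {20(-1)^n/n^2 : n ≥ 1} ∪ {0}; ||M|| = 20

A bounded diagonal operator on l^2 with diagonal entries d_n has spectrum equal to the closure of {d_n : n ≥ 1}: every d_n is an eigenvalue (with eigenvector e_n), so {d_n} ⊂ sigma(M); the spectrum is closed, so its closure is too; and for lambda not in the closure, (M - lambda I) has bounded inverse (the diagonal entries 1/(d_n - lambda) are bounded). For our sequence d_n = 20(-1)^n/n^2, n = 1, 2, 3, ...:
  - {d_n} = {20(-1)^n/n^2 : n ≥ 1}; the only limit point is 0
  - closure = {20(-1)^n/n^2 : n ≥ 1} ∪ {0}
For the norm: a diagonal operator has ||M|| = sup_n |d_n|. Here |d_n| = 20/n^2 is decreasing, so sup_n |d_n| = |d_1| = 20. So ||M|| = 20.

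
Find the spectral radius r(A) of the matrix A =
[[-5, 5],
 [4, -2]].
r(A) = (7 + sqrt(89))/2 ≈ 8.217

The eigenvalues of A are the roots of its characteristic polynomial. With M = A (coefficients from the trace and determinant):
  p(λ) = det(λ I - M) = λ^2 + 7λ - 10.
For λ^2 + 7λ - 10 the discriminant is 89. It is nonnegative but not a perfect square, so the roots are real and irrational: λ = (-7 ± sqrt(89))/2 ≈ 1.217, -8.217.
Thus the eigenvalues (to 4 decimals) are 1.217 (modulus 1.217); -8.217 (modulus 8.217). The spectral radius is the largest modulus: r(A) = (7 + sqrt(89))/2 ≈ 8.217. (Cross-check: r(A) ≤ ||A||_2 ≈ 8.279; equality holds whenever A is normal, though it can also hold for some non-normal A.)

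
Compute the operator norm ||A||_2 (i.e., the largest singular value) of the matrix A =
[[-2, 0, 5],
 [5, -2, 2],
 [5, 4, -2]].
||A||_2 ≈ 7.9126 (= sqrt(largest eigenvalue of A^T A))

||A||_2 = sigma_max(A) = sqrt(lambda_max(A^T A)). Form the symmetric matrix M = A^T A =
[[54, 10, -10],
 [10, 20, -12],
 [-10, -12, 33]].
Its characteristic polynomial (trace, sum of principal 2x2 minors, determinant of M give the coefficients) is
  p(λ) = det(λ I - M) = λ^3 - 107λ^2 + 3178λ - 24964.
No integer candidate from the rational root theorem (±divisors of 24964) is a root, so the roots are irrational. The cubic discriminant is Δ = 890120500 > 0, so there are three distinct real roots. p(12) = -508 and p(13) = 464 have opposite signs, so a root lies in (12, 13); Newton's method refines it to λ ≈ 12.5048. p(31) = 518 and p(32) = -68 have opposite signs, so a root lies in (31, 32); Newton's method refines it to λ ≈ 31.886. p(62) = -908 and p(63) = 614 have opposite signs, so a root lies in (62, 63); Newton's method refines it to λ ≈ 62.6092. Check (Vieta): the three roots sum to 107, matching tr M = 107.
So the eigenvalues of A^T A are ≈ 12.5048, 31.886, 62.6092 (all ≥ 0, as they must be for A^T A). The largest is λ_max ≈ 62.6092, hence ||A||_2 = sqrt(λ_max) ≈ 7.9126.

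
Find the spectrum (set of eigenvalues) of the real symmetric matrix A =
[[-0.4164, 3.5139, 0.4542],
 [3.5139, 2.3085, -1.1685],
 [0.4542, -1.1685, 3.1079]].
sigma(A) ≈ {-3, 3, 5}

A is real symmetric, so its spectrum consists of real eigenvalues. Expanding the characteristic polynomial of the displayed matrix gives
  det(λ I - A) = p(λ) = λ^3 + (-5)λ^2 + (-9)λ + (45).
Solving p(λ) = 0 yields eigenvalues ≈ -3, 3, 5. (A is shown rounded to 4 decimals, so these recover the underlying integer eigenvalues to within that precision.)
Verification: the trace of A = 5 equals the sum of eigenvalues 5, and det(A) ≈ -44.9998 matches the eigenvalue product -45.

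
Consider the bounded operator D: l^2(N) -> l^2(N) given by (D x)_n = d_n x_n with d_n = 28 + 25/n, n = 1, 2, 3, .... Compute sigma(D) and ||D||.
sigma(D) = {28 + 25/n : n ≥ 1} ∪ {28}; ||D|| = 53

A bounded diagonal operator on l^2 with diagonal entries d_n has spectrum equal to the closure of {d_n : n ≥ 1}: every d_n is an eigenvalue (with eigenvector e_n), so {d_n} ⊂ sigma(D); the spectrum is closed, so its closure is too; and for lambda not in the closure, (D - lambda I) has bounded inverse (the diagonal entries 1/(d_n - lambda) are bounded). For our sequence d_n = 28 + 25/n, n = 1, 2, 3, ...:
  - {d_n} = {28 + 25/n : n ≥ 1}; the only limit point is 28
  - closure = {28 + 25/n : n ≥ 1} ∪ {28}
For the norm: a diagonal operator has ||D|| = sup_n |d_n|. Here d_n = 28 + 25/n is positive and decreasing, so sup_n |d_n| = d_1 = 28 + 25 = 53. So ||D|| = 53.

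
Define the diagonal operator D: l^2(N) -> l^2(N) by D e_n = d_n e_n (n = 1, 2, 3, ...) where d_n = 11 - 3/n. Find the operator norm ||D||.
||D|| = 11

For a diagonal operator on l^2 with entries d_n, ||D|| = sup_n |d_n|. Here d_1 = 8, d_2 = 19/2, ..., and d_n = 11 - 3/n increases monotonically toward 11. All terms lie in [8, 11), so |d_n| = d_n and the supremum is the limit 11, which is not attained by any individual d_n. Hence ||D|| = 11.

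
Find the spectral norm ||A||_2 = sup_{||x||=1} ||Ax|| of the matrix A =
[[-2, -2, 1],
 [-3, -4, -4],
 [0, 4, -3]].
||A||_2 ≈ 6.8076 (= sqrt(largest eigenvalue of A^T A))

||A||_2 = sigma_max(A) = sqrt(lambda_max(A^T A)). Form the symmetric matrix M = A^T A =
[[13, 16, 10],
 [16, 36, 2],
 [10, 2, 26]].
Its characteristic polynomial (trace, sum of principal 2x2 minors, determinant of M give the coefficients) is
  p(λ) = det(λ I - M) = λ^3 - 75λ^2 + 1382λ - 2500.
No integer candidate from the rational root theorem (±divisors of 2500) is a root, so the roots are irrational. The cubic discriminant is Δ = 462012628 > 0, so there are three distinct real roots. p(2) = -28 and p(3) = 998 have opposite signs, so a root lies in (2, 3); Newton's method refines it to λ ≈ 2.0256. p(26) = 308 and p(27) = -178 have opposite signs, so a root lies in (26, 27); Newton's method refines it to λ ≈ 26.6315. p(46) = -292 and p(47) = 602 have opposite signs, so a root lies in (46, 47); Newton's method refines it to λ ≈ 46.3428. Check (Vieta): the three roots sum to 75, matching tr M = 75.
So the eigenvalues of A^T A are ≈ 2.0256, 26.6315, 46.3428 (all ≥ 0, as they must be for A^T A). The largest is λ_max ≈ 46.3428, hence ||A||_2 = sqrt(λ_max) ≈ 6.8076.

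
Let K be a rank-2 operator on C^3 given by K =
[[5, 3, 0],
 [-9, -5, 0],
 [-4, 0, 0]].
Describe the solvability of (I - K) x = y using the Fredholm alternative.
(I - K) is invertible (det(I - K) = 3 ≠ 0), so for every y in C^3 the equation (I - K) x = y has a unique solution.

K has rank 2 and factors as K = U V^T = u1 v1^T + u2 v2^T with u1 = (-1, 2, 2), v1 = (-3, -1, 0), u2 = (2, -3, 2), v2 = (1, 1, 0) (multiplying out reproduces the displayed K). The nonzero eigenvalues of U V^T coincide with those of the 2 x 2 matrix G = V^T U = [[v1·u1, v1·u2], [v2·u1, v2·u2]] = [[1, -3], [1, -1]], and by the Sylvester determinant identity det(I_3 - U V^T) = det(I_2 - V^T U) = det([[0, 3], [-1, 2]]) = (0)(2) - (3)(-1) = 3. (Direct check: I - K =
[[-4, -3, 0],
 [9, 6, 0],
 [4, 0, 1]]
has determinant 3.) The finite-dimensional Fredholm alternative says: either (I - K) is invertible, or ker(I - K) ≠ {0} and then range(I - K) = ker((I - K)^*)^⊥, with dim ker(I - K) = dim ker((I - K)^*). Since det(I - K) ≠ 0, 1 is not an eigenvalue of K and ker(I - K) = {0}, so we are in the first case: for every y there is a unique x = (I - K)^(-1) y. (Explicitly, by the Woodbury identity, (I - U V^T)^(-1) = I + U (I_2 - G)^(-1) V^T.)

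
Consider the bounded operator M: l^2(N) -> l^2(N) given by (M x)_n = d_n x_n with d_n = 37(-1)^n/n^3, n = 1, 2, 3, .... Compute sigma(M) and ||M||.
sigma(M) = {37(-1)^n/n^3 : n ≥ 1} ∪ {0}; ||M|| = 37

A bounded diagonal operator on l^2 with diagonal entries d_n has spectrum equal to the closure of {d_n : n ≥ 1}: every d_n is an eigenvalue (with eigenvector e_n), so {d_n} ⊂ sigma(M); the spectrum is closed, so its closure is too; and for lambda not in the closure, (M - lambda I) has bounded inverse (the diagonal entries 1/(d_n - lambda) are bounded). For our sequence d_n = 37(-1)^n/n^3, n = 1, 2, 3, ...:
  - {d_n} = {37(-1)^n/n^3 : n ≥ 1}; the only limit point is 0
  - closure = {37(-1)^n/n^3 : n ≥ 1} ∪ {0}
For the norm: a diagonal operator has ||M|| = sup_n |d_n|. Here |d_n| = 37/n^3 is decreasing, so sup_n |d_n| = |d_1| = 37. So ||M|| = 37.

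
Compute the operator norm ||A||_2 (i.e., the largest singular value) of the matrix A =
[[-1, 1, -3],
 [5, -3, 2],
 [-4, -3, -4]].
||A||_2 ≈ 8.078 (= sqrt(largest eigenvalue of A^T A))

||A||_2 = sigma_max(A) = sqrt(lambda_max(A^T A)). Form the symmetric matrix M = A^T A =
[[42, -4, 29],
 [-4, 19, 3],
 [29, 3, 29]].
Its characteristic polynomial (trace, sum of principal 2x2 minors, determinant of M give the coefficients) is
  p(λ) = det(λ I - M) = λ^3 - 90λ^2 + 1701λ - 5625.
No integer candidate from the rational root theorem (±divisors of 5625) is a root, so the roots are irrational. The cubic discriminant is Δ = 1993413321 > 0, so there are three distinct real roots. p(4) = -197 and p(5) = 755 have opposite signs, so a root lies in (4, 5); Newton's method refines it to λ ≈ 4.1943. p(20) = 395 and p(21) = -333 have opposite signs, so a root lies in (20, 21); Newton's method refines it to λ ≈ 20.5522. p(65) = -685 and p(66) = 2097 have opposite signs, so a root lies in (65, 66); Newton's method refines it to λ ≈ 65.2535. Check (Vieta): the three roots sum to 90, matching tr M = 90.
So the eigenvalues of A^T A are ≈ 4.1943, 20.5522, 65.2535 (all ≥ 0, as they must be for A^T A). The largest is λ_max ≈ 65.2535, hence ||A||_2 = sqrt(λ_max) ≈ 8.078.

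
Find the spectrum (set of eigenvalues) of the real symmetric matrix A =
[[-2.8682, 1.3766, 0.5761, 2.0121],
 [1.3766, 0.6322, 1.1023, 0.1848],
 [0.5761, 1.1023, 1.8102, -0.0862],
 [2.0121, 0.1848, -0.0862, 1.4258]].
sigma(A) ≈ {-4, 0, 2, 3}

A is real symmetric, so its spectrum consists of real eigenvalues. Expanding the characteristic polynomial of the displayed matrix gives
  det(λ I - A) = p(λ) = λ^4 + (-1)λ^3 + (-14)λ^2 + (24)λ + (0).
Solving p(λ) = 0 yields eigenvalues ≈ -4, 0, 2, 3. (A is shown rounded to 4 decimals, so these recover the underlying integer eigenvalues to within that precision.)
Verification: the trace of A = 1 equals the sum of eigenvalues 1, and det(A) ≈ 0.0008 matches the eigenvalue product 0.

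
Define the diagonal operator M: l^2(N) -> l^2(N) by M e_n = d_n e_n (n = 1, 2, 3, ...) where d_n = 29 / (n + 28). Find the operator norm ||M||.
||M|| = 1 (attained at n = 1)

For M diagonal, ||M|| = sup_n |d_n| = sup_n 29/(n + 28). This is positive and strictly decreasing in n, so the supremum is attained at n = 1: d_1 = 29/(1 + 28) = 1. Hence ||M|| = 1.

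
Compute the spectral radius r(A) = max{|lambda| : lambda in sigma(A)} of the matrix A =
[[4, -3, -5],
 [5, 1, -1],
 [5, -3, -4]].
r(A) ≈ 4.6191

The eigenvalues of A are the roots of its characteristic polynomial. With M = A (coefficients from the trace, the sum of principal 2x2 minors, and det A):
  p(λ) = det(λ I - M) = λ^3 - λ^2 + 21λ - 27.
No integer candidate from the rational root theorem (±divisors of 27) is a root, so the roots are irrational. The cubic discriminant is Δ = -46188 < 0, so there is one real root and a complex-conjugate pair. p(1) = -6 and p(2) = 19 have opposite signs, so a root lies in (1, 2); Newton's method refines it to λ ≈ 1.2655. Dividing out (λ - (1.2655)) leaves approximately λ^2 + 0.2655λ + 21.3359. For λ^2 + 0.2655λ + 21.3359 the discriminant is -85.2733. It is negative, so the remaining roots are the complex-conjugate pair λ ≈ -0.1327 ± 4.6172i. Their product equals the constant term, so |λ|^2 ≈ 21.3359 and |λ| ≈ 4.6191.
Thus the eigenvalues (to 4 decimals) are 1.2655 (modulus 1.2655); -0.1327 ± 4.6172i (modulus 4.6191). The spectral radius is the largest modulus: r(A) ≈ 4.6191. (Cross-check: r(A) ≤ ||A||_2 ≈ 10.606; equality holds whenever A is normal, though it can also hold for some non-normal A.)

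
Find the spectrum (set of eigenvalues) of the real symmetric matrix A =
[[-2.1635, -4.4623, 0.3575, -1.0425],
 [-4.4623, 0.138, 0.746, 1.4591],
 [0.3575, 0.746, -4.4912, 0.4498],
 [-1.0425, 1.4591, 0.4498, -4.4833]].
sigma(A) ≈ {-6, -5, -4, 4}

A is real symmetric, so its spectrum consists of real eigenvalues. Expanding the characteristic polynomial of the displayed matrix gives
  det(λ I - A) = p(λ) = λ^4 + (11)λ^3 + (14)λ^2 + (-175.9986)λ + (-479.9961).
Solving p(λ) = 0 yields eigenvalues ≈ -6, -5, -4, 4. (A is shown rounded to 4 decimals, so these recover the underlying integer eigenvalues to within that precision.)
Verification: the trace of A = -11 equals the sum of eigenvalues -11, and det(A) ≈ -479.9961 matches the eigenvalue product -480.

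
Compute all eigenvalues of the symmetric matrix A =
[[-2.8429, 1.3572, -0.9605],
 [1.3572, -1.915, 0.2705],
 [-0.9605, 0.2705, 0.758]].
sigma(A) ≈ {-4, -1, 1}

A is real symmetric, so its spectrum consists of real eigenvalues. Expanding the characteristic polynomial of the displayed matrix gives
  det(λ I - A) = p(λ) = λ^3 + (4)λ^2 + (-1)λ + (-4).
Solving p(λ) = 0 yields eigenvalues ≈ -4, -1, 1. (A is shown rounded to 4 decimals, so these recover the underlying integer eigenvalues to within that precision.)
Verification: the trace of A = -4 equals the sum of eigenvalues -4, and det(A) ≈ 3.9999 matches the eigenvalue product 4.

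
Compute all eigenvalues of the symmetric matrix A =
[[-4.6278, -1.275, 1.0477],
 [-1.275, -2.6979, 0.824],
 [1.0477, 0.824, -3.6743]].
sigma(A) ≈ {-6, -3, -2}

A is real symmetric, so its spectrum consists of real eigenvalues. Expanding the characteristic polynomial of the displayed matrix gives
  det(λ I - A) = p(λ) = λ^3 + (11)λ^2 + (36)λ + (36).
Solving p(λ) = 0 yields eigenvalues ≈ -6, -3, -2. (A is shown rounded to 4 decimals, so these recover the underlying integer eigenvalues to within that precision.)
Verification: the trace of A = -11 equals the sum of eigenvalues -11, and det(A) ≈ -35.9997 matches the eigenvalue product -36.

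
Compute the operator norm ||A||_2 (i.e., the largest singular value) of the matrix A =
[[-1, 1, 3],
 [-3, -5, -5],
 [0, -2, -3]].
||A||_2 ≈ 8.7246 (= sqrt(largest eigenvalue of A^T A))

||A||_2 = sigma_max(A) = sqrt(lambda_max(A^T A)). Form the symmetric matrix M = A^T A =
[[10, 14, 12],
 [14, 30, 34],
 [12, 34, 43]].
Its characteristic polynomial (trace, sum of principal 2x2 minors, determinant of M give the coefficients) is
  p(λ) = det(λ I - M) = λ^3 - 83λ^2 + 524λ - 16.
No integer candidate from the rational root theorem (±divisors of 16) is a root, so the roots are irrational. The cubic discriminant is Δ = 1291967184 > 0, so there are three distinct real roots. p(0) = -16 and p(1) = 426 have opposite signs, so a root lies in (0, 1); Newton's method refines it to λ ≈ 0.0307. p(6) = 356 and p(7) = -72 have opposite signs, so a root lies in (6, 7); Newton's method refines it to λ ≈ 6.8505. p(76) = -624 and p(77) = 4758 have opposite signs, so a root lies in (76, 77); Newton's method refines it to λ ≈ 76.1188. Check (Vieta): the three roots sum to 83, matching tr M = 83.
So the eigenvalues of A^T A are ≈ 0.0307, 6.8505, 76.1188 (all ≥ 0, as they must be for A^T A). The largest is λ_max ≈ 76.1188, hence ||A||_2 = sqrt(λ_max) ≈ 8.7246.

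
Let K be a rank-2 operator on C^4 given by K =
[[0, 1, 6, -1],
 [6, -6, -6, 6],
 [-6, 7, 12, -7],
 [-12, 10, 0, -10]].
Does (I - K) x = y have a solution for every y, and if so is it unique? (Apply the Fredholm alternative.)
(I - K) is invertible (det(I - K) = -127 ≠ 0), so for every y in C^4 the equation (I - K) x = y has a unique solution.

K has rank 2 and factors as K = U V^T = u1 v1^T + u2 v2^T with u1 = (1, 0, 1, -2), v1 = (3, -2, 3, 2), u2 = (-1, 2, -3, -2), v2 = (3, -3, -3, 3) (multiplying out reproduces the displayed K). The nonzero eigenvalues of U V^T coincide with those of the 2 x 2 matrix G = V^T U = [[v1·u1, v1·u2], [v2·u1, v2·u2]] = [[2, -20], [-6, -6]], and by the Sylvester determinant identity det(I_4 - U V^T) = det(I_2 - V^T U) = det([[-1, 20], [6, 7]]) = (-1)(7) - (20)(6) = -127. (Direct check: I - K =
[[1, -1, -6, 1],
 [-6, 7, 6, -6],
 [6, -7, -11, 7],
 [12, -10, 0, 11]]
has determinant -127.) The finite-dimensional Fredholm alternative says: either (I - K) is invertible, or ker(I - K) ≠ {0} and then range(I - K) = ker((I - K)^*)^⊥, with dim ker(I - K) = dim ker((I - K)^*). Since det(I - K) ≠ 0, 1 is not an eigenvalue of K and ker(I - K) = {0}, so we are in the first case: for every y there is a unique x = (I - K)^(-1) y. (Explicitly, by the Woodbury identity, (I - U V^T)^(-1) = I + U (I_2 - G)^(-1) V^T.)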